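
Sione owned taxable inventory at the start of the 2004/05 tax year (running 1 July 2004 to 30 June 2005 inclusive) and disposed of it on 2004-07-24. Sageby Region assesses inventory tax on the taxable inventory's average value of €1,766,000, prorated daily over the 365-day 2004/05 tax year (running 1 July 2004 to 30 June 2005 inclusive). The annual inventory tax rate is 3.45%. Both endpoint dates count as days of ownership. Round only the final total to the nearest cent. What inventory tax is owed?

€4,006.16

Days held (2004-07-01 to 2004-07-24): 24 out of 365
Tax = €1,766,000 × 3.45% × 24/365 = €4,006.1589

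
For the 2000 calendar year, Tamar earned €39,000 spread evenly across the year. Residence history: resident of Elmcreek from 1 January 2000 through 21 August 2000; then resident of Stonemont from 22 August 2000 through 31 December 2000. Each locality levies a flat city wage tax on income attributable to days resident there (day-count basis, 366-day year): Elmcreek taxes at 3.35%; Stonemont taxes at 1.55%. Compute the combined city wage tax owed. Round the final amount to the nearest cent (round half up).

Elmcreek, 1 January – 21 August 2000: 234 days → €39,000 × 3.35% × 234/366 = €835.3033
Stonemont, 22 August – 31 December 2000: 132 days → €39,000 × 1.55% × 132/366 = €218.0164
Total = €1,053.3197

€1,053.32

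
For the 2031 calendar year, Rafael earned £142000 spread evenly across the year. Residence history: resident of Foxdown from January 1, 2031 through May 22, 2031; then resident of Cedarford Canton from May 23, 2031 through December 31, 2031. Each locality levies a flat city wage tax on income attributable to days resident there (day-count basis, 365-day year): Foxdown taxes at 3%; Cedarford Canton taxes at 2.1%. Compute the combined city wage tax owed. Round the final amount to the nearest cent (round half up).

Foxdown, January 1 – May 22, 2031: 142 days → £142000 × 3% × 142/365 = £1657.3151
Cedarford Canton, May 23 – December 31, 2031: 223 days → £142000 × 2.1% × 223/365 = £1821.8795
Total = £3479.1945

£3479.19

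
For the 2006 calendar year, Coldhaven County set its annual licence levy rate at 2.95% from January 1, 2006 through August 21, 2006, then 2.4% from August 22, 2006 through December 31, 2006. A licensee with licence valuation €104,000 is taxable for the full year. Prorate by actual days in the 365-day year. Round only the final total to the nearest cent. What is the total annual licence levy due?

€2,861.14

January 1 – August 21, 2006: 233 days at 2.95% → €104,000 × 2.95% × 233/365 = €1,958.4767
August 22 – December 31, 2006: 132 days at 2.4% → €104,000 × 2.4% × 132/365 = €902.6630
Total = €2,861.1397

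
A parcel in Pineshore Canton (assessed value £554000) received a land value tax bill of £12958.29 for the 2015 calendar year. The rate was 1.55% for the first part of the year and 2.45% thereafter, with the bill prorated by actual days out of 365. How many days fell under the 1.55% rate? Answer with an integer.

45 days

Let d = days at the first rate; then 365 − d days at the second rate.
£554000 × [1.55%·d + 2.45%·(365−d)] / 365 = £12958.29
Solving gives d = 45, so the new rate took effect on February 15, 2015.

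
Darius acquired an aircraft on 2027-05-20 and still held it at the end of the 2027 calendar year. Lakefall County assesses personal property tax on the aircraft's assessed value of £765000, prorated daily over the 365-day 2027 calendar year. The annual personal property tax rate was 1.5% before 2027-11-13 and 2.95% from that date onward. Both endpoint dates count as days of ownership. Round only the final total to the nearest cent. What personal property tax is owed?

£8594.20

2027-05-20 to 2027-11-12: 177 days at 1.5% → £765000 × 1.5% × 177/365 = £5564.5890
2027-11-13 to 2027-12-31: 49 days at 2.95% → £765000 × 2.95% × 49/365 = £3029.6096
Total = £8594.1986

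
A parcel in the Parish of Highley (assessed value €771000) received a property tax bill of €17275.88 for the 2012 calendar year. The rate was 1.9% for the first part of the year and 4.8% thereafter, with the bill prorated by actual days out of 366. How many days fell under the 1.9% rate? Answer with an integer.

Let d = days at the first rate; then 366 − d days at the second rate.
€771000 × [1.9%·d + 4.8%·(366−d)] / 366 = €17275.88
Solving gives d = 323, so the new rate took effect on November 19, 2012.

323 days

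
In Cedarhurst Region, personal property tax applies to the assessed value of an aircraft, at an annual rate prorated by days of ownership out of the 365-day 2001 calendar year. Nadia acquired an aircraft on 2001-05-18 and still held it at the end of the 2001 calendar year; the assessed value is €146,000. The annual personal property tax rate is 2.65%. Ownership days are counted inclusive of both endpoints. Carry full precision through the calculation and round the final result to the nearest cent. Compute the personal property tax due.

€2,416.80

Days held (2001-05-18 to 2001-12-31): 228 out of 365
Tax = €146,000 × 2.65% × 228/365 = €2,416.8000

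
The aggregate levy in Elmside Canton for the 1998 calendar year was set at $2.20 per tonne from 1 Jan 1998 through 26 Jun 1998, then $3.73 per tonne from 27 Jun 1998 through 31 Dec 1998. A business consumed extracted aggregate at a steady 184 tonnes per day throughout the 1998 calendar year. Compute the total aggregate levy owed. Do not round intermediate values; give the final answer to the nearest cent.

1 Jan – 26 Jun 1998: 177 days × 184 tonnes/day = 32,568 tonnes at $2.20/tonne → $71649.60
27 Jun – 31 Dec 1998: 188 days × 184 tonnes/day = 34,592 tonnes at $3.73/tonne → $129028.16

$200677.76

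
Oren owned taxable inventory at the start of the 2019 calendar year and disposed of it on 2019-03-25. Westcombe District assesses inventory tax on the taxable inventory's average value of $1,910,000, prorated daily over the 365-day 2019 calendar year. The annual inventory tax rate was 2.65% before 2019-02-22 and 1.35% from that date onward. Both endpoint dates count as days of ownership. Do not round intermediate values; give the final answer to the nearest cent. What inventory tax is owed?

2019-01-01 to 2019-02-21: 52 days at 2.65% → $1,910,000 × 2.65% × 52/365 = $7,210.9041
2019-02-22 to 2019-03-25: 32 days at 1.35% → $1,910,000 × 1.35% × 32/365 = $2,260.6027
Total = $9,471.5068

$9,471.51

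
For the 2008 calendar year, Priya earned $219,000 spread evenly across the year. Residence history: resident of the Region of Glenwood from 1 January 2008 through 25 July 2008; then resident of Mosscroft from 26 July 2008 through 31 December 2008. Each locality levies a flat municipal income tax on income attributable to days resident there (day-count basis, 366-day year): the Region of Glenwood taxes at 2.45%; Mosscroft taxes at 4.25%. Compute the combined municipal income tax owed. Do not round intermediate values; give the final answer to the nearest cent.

$7,078.01

The Region of Glenwood, 1 January – 25 July 2008: 207 days → $219,000 × 2.45% × 207/366 = $3,034.5861
Mosscroft, 26 July – 31 December 2008: 159 days → $219,000 × 4.25% × 159/366 = $4,043.4221
Total = $7,078.0082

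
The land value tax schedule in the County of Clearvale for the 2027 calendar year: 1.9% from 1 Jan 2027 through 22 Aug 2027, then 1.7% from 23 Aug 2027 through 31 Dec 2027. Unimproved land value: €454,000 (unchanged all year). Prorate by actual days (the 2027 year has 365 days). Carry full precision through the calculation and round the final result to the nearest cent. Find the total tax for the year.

€8,300.12

1 Jan – 22 Aug 2027: 234 days at 1.9% → €454,000 × 1.9% × 234/365 = €5,530.0932
23 Aug – 31 Dec 2027: 131 days at 1.7% → €454,000 × 1.7% × 131/365 = €2,770.0219
Total = €8,300.1151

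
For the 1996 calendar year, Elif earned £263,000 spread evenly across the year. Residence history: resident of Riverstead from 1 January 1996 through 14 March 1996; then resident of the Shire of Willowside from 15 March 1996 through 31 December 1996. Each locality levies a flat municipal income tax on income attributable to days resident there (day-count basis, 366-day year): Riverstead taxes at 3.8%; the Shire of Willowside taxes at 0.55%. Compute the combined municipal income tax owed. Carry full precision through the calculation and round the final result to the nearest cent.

Riverstead, 1 January – 14 March 1996: 74 days → £263,000 × 3.8% × 74/366 = £2,020.6448
The Shire of Willowside, 15 March – 31 December 1996: 292 days → £263,000 × 0.55% × 292/366 = £1,154.0383
Total = £3,174.6831

£3,174.68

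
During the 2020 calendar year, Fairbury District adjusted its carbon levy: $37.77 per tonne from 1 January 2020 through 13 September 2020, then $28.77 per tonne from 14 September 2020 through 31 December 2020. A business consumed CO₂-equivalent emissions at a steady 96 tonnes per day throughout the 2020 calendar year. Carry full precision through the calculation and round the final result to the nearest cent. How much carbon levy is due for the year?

1 January – 13 September 2020: 257 days × 96 tonnes/day = 24,672 tonnes at $37.77/tonne → $931861.44
14 September – 31 December 2020: 109 days × 96 tonnes/day = 10,464 tonnes at $28.77/tonne → $301049.28

$1232910.72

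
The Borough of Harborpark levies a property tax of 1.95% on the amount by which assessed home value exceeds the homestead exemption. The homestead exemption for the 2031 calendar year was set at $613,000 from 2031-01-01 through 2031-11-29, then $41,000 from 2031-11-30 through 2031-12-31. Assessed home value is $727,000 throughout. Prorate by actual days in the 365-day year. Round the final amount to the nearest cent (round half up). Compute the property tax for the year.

$3,200.88

2031-01-01 to 2031-11-29: 333 days, exemption $613,000 → ($727,000 − $613,000) × 1.95% × 333/365 = $2,028.1068
2031-11-30 to 2031-12-31: 32 days, exemption $41,000 → ($727,000 − $41,000) × 1.95% × 32/365 = $1,172.7781
Total = $3,200.8849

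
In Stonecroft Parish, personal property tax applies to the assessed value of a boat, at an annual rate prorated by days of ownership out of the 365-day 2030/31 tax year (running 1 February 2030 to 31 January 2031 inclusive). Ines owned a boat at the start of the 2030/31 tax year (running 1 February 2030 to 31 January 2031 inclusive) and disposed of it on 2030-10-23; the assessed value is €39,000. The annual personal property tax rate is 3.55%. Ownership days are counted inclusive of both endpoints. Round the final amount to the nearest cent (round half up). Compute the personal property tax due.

€1,005.18

Days held (2030-02-01 to 2030-10-23): 265 out of 365
Tax = €39,000 × 3.55% × 265/365 = €1,005.1849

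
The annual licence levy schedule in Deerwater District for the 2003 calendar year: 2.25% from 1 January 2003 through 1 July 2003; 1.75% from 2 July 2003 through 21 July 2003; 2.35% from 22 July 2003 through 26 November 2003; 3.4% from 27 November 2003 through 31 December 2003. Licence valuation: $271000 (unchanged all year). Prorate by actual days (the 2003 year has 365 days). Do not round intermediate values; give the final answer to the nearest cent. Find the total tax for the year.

1 January – 1 July 2003: 182 days at 2.25% → $271000 × 2.25% × 182/365 = $3040.3973
2 July – 21 July 2003: 20 days at 1.75% → $271000 × 1.75% × 20/365 = $259.8630
22 July – 26 November 2003: 128 days at 2.35% → $271000 × 2.35% × 128/365 = $2233.3370
27 November – 31 December 2003: 35 days at 3.4% → $271000 × 3.4% × 35/365 = $883.5342
Total = $6417.1315

$6417.13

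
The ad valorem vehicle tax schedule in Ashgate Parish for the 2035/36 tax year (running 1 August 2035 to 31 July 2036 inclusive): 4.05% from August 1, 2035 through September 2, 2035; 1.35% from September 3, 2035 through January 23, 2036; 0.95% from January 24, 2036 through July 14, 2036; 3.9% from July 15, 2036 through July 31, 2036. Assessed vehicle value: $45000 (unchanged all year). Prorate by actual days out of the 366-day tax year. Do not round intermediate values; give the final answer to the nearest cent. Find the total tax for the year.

August 1 – September 2, 2035: 33 days at 4.05% → $45000 × 4.05% × 33/366 = $164.3238
September 3, 2035 – January 23, 2036: 143 days at 1.35% → $45000 × 1.35% × 143/366 = $237.3566
January 24 – July 14, 2036: 173 days at 0.95% → $45000 × 0.95% × 173/366 = $202.0697
July 15 – July 31, 2036: 17 days at 3.9% → $45000 × 3.9% × 17/366 = $81.5164
Total = $685.2664

$685.27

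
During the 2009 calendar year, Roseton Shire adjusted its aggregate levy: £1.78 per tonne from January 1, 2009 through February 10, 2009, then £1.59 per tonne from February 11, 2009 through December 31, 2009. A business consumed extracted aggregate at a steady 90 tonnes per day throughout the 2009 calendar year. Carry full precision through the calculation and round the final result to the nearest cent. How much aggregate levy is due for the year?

January 1 – February 10, 2009: 41 days × 90 tonnes/day = 3,690 tonnes at £1.78/tonne → £6,568.20
February 11 – December 31, 2009: 324 days × 90 tonnes/day = 29,160 tonnes at £1.59/tonne → £46,364.40

£52,932.60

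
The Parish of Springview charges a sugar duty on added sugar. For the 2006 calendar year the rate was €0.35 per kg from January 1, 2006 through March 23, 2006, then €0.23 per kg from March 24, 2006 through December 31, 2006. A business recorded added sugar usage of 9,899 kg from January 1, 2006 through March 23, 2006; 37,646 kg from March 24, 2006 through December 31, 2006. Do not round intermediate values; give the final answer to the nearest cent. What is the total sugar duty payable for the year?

January 1 – March 23, 2006: 9,899 kg at €0.35/kg → €3,464.65
March 24 – December 31, 2006: 37,646 kg at €0.23/kg → €8,658.58

€12,123.23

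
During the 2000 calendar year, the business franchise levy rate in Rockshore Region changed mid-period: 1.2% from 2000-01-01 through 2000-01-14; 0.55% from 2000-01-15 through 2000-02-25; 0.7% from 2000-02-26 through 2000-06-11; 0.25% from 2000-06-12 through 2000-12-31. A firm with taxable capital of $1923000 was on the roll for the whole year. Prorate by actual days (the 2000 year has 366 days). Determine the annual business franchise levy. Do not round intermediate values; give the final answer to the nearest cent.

2000-01-01 to 2000-01-14: 14 days at 1.2% → $1923000 × 1.2% × 14/366 = $882.6885
2000-01-15 to 2000-02-25: 42 days at 0.55% → $1923000 × 0.55% × 42/366 = $1213.6967
2000-02-26 to 2000-06-11: 107 days at 0.7% → $1923000 × 0.7% × 107/366 = $3935.3197
2000-06-12 to 2000-12-31: 203 days at 0.25% → $1923000 × 0.25% × 203/366 = $2666.4549
Total = $8698.1598

$8698.16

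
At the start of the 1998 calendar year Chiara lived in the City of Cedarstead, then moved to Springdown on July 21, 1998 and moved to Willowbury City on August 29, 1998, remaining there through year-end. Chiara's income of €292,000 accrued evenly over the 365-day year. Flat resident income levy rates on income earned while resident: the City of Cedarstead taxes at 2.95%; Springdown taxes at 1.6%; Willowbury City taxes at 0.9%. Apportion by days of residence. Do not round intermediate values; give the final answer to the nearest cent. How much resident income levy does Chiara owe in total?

The City of Cedarstead, January 1 – July 20, 1998: 201 days → €292,000 × 2.95% × 201/365 = €4,743.6000
Springdown, July 21 – August 28, 1998: 39 days → €292,000 × 1.6% × 39/365 = €499.2000
Willowbury City, August 29 – December 31, 1998: 125 days → €292,000 × 0.9% × 125/365 = €900.0000
Total = €6,142.8000

€6,142.80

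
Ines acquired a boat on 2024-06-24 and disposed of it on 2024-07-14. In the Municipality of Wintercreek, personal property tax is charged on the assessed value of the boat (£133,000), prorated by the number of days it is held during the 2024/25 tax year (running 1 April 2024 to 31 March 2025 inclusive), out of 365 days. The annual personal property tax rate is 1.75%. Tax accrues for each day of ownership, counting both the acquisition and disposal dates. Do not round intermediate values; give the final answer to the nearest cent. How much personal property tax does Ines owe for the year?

Days held (2024-06-24 to 2024-07-14): 21 out of 365
Tax = £133,000 × 1.75% × 21/365 = £133.9110

£133.91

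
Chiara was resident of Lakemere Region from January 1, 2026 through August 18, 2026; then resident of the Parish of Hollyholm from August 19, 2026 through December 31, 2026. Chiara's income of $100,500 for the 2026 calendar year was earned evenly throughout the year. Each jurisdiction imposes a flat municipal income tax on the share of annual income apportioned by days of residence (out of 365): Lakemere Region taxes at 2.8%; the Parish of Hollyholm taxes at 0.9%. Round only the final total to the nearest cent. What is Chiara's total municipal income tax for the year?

Lakemere Region, January 1 – August 18, 2026: 230 days → $100,500 × 2.8% × 230/365 = $1,773.2055
The Parish of Hollyholm, August 19 – December 31, 2026: 135 days → $100,500 × 0.9% × 135/365 = $334.5411
Total = $2,107.7466

$2,107.75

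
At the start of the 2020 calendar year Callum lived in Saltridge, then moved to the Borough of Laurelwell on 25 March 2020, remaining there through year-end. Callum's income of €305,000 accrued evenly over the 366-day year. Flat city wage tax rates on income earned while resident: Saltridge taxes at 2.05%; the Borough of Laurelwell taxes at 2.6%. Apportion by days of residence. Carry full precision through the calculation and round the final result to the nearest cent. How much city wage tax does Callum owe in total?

€7,545.00

Saltridge, 1 January – 24 March 2020: 84 days → €305,000 × 2.05% × 84/366 = €1,435.0000
The Borough of Laurelwell, 25 March – 31 December 2020: 282 days → €305,000 × 2.6% × 282/366 = €6,110.0000
Total = €7,545.0000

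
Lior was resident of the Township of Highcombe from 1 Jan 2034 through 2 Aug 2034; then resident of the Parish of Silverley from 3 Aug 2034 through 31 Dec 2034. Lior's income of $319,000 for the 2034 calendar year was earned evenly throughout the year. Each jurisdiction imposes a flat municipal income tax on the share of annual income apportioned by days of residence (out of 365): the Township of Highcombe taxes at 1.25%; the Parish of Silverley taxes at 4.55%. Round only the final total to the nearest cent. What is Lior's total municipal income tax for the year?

The Township of Highcombe, 1 Jan – 2 Aug 2034: 214 days → $319,000 × 1.25% × 214/365 = $2,337.8767
The Parish of Silverley, 3 Aug – 31 Dec 2034: 151 days → $319,000 × 4.55% × 151/365 = $6,004.6288
Total = $8,342.5055

$8,342.51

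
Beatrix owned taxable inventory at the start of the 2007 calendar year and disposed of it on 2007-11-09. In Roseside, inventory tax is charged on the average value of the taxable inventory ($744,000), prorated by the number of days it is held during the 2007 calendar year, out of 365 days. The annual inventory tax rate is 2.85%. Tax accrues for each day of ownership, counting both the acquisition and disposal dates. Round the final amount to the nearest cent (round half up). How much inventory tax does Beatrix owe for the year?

Days held (2007-01-01 to 2007-11-09): 313 out of 365
Tax = $744,000 × 2.85% × 313/365 = $18,183.1562

$18,183.16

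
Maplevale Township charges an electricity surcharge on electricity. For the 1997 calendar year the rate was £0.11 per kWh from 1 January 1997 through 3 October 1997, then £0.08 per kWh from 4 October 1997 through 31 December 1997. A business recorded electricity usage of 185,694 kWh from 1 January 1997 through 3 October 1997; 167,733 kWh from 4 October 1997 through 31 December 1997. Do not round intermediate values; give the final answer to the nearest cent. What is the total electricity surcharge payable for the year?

£33,844.98

1 January – 3 October 1997: 185,694 kWh at £0.11/kWh → £20,426.34
4 October – 31 December 1997: 167,733 kWh at £0.08/kWh → £13,418.64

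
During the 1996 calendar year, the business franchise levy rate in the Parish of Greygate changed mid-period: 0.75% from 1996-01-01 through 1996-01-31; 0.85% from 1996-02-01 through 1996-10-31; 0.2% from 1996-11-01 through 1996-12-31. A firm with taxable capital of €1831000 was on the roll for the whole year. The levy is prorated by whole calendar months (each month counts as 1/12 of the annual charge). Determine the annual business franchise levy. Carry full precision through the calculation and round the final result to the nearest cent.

1996-01-01 to 1996-01-31: 1 month at 0.75% → €1831000 × 0.75% × 1/12 = €1144.3750
1996-02-01 to 1996-10-31: 9 months at 0.85% → €1831000 × 0.85% × 9/12 = €11672.6250
1996-11-01 to 1996-12-31: 2 months at 0.2% → €1831000 × 0.2% × 2/12 = €610.3333
Total = €13427.3333

€13427.33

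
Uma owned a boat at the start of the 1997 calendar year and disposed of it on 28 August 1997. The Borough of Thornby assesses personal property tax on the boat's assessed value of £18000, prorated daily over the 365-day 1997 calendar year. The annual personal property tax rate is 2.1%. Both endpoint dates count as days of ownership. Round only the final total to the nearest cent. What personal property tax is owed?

£248.55

Days held (1 January – 28 August 1997): 240 out of 365
Tax = £18000 × 2.1% × 240/365 = £248.5479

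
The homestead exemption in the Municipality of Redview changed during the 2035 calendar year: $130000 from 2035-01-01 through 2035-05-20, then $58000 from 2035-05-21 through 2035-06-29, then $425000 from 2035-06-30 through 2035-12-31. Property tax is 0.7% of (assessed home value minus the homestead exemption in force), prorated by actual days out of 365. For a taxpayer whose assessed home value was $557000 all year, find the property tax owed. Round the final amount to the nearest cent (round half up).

$1997.59

2035-01-01 to 2035-05-20: 140 days, exemption $130000 → ($557000 − $130000) × 0.7% × 140/365 = $1146.4658
2035-05-21 to 2035-06-29: 40 days, exemption $58000 → ($557000 − $58000) × 0.7% × 40/365 = $382.7945
2035-06-30 to 2035-12-31: 185 days, exemption $425000 → ($557000 − $425000) × 0.7% × 185/365 = $468.3288
Total = $1997.5890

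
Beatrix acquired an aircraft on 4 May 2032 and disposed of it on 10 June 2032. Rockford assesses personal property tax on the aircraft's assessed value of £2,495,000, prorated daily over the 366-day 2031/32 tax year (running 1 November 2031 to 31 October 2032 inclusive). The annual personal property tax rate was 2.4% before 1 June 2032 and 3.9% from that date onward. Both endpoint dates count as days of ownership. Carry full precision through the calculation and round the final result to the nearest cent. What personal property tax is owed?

£7,239.59

4 May – 31 May 2032: 28 days at 2.4% → £2,495,000 × 2.4% × 28/366 = £4,580.9836
1 June – 10 June 2032: 10 days at 3.9% → £2,495,000 × 3.9% × 10/366 = £2,658.6066
Total = £7,239.5902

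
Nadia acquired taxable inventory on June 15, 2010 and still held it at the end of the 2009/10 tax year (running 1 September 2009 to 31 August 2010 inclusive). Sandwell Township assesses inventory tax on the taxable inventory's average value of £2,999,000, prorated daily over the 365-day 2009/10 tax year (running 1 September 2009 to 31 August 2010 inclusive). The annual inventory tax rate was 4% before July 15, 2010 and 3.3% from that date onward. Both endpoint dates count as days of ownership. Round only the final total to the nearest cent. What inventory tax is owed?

£22,874.56

June 15 – July 14, 2010: 30 days at 4% → £2,999,000 × 4% × 30/365 = £9,859.7260
July 15 – August 31, 2010: 48 days at 3.3% → £2,999,000 × 3.3% × 48/365 = £13,014.8384
Total = £22,874.5644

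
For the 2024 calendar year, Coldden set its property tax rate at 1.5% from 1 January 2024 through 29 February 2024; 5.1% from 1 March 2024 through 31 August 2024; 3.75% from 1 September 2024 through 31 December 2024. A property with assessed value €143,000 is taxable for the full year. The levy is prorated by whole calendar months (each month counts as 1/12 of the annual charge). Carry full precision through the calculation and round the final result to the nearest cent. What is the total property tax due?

1 January – 29 February 2024: 2 months at 1.5% → €143,000 × 1.5% × 2/12 = €357.5000
1 March – 31 August 2024: 6 months at 5.1% → €143,000 × 5.1% × 6/12 = €3,646.5000
1 September – 31 December 2024: 4 months at 3.75% → €143,000 × 3.75% × 4/12 = €1,787.5000
Total = €5,791.5000

€5,791.50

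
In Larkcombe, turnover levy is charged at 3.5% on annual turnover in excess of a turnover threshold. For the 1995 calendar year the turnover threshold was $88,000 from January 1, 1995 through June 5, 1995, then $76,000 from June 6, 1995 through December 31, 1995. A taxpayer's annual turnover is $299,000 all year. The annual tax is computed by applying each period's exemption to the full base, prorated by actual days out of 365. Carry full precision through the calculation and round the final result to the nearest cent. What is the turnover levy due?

January 1 – June 5, 1995: 156 days, exemption $88,000 → ($299,000 − $88,000) × 3.5% × 156/365 = $3,156.3288
June 6 – December 31, 1995: 209 days, exemption $76,000 → ($299,000 − $76,000) × 3.5% × 209/365 = $4,469.1644
Total = $7,625.4932

$7,625.49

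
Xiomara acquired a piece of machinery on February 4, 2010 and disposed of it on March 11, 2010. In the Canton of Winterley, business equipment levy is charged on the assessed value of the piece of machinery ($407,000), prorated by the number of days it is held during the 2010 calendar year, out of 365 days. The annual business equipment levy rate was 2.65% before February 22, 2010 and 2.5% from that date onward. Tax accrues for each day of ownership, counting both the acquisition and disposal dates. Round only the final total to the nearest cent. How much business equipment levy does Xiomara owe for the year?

February 4 – February 21, 2010: 18 days at 2.65% → $407,000 × 2.65% × 18/365 = $531.8877
February 22 – March 11, 2010: 18 days at 2.5% → $407,000 × 2.5% × 18/365 = $501.7808
Total = $1,033.6685

$1,033.67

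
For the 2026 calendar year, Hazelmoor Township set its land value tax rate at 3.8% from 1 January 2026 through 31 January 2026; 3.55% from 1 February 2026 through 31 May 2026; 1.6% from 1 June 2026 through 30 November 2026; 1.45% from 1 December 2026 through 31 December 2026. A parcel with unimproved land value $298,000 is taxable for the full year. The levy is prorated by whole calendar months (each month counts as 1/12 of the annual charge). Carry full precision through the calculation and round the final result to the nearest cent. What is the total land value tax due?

1 January – 31 January 2026: 1 month at 3.8% → $298,000 × 3.8% × 1/12 = $943.6667
1 February – 31 May 2026: 4 months at 3.55% → $298,000 × 3.55% × 4/12 = $3,526.3333
1 June – 30 November 2026: 6 months at 1.6% → $298,000 × 1.6% × 6/12 = $2,384.0000
1 December – 31 December 2026: 1 month at 1.45% → $298,000 × 1.45% × 1/12 = $360.0833
Total = $7,214.0833

$7,214.08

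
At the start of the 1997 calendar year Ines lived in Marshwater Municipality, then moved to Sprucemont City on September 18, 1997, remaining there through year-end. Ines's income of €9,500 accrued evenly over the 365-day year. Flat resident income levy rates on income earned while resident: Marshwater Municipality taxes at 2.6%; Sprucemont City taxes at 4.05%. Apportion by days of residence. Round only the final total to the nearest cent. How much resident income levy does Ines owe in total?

€286.63

Marshwater Municipality, January 1 – September 17, 1997: 260 days → €9,500 × 2.6% × 260/365 = €175.9452
Sprucemont City, September 18 – December 31, 1997: 105 days → €9,500 × 4.05% × 105/365 = €110.6815
Total = €286.6267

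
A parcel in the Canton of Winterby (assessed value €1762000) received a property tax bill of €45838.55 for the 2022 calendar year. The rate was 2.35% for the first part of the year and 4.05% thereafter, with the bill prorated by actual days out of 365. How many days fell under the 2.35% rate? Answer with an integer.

311 days

Let d = days at the first rate; then 365 − d days at the second rate.
€1762000 × [2.35%·d + 4.05%·(365−d)] / 365 = €45838.55
Solving gives d = 311, so the new rate took effect on 8 Nov 2022.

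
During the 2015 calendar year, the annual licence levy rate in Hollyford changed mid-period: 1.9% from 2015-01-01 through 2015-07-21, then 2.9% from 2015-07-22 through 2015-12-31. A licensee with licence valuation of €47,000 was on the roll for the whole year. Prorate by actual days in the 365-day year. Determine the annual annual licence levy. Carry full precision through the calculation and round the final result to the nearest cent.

€1,102.89

2015-01-01 to 2015-07-21: 202 days at 1.9% → €47,000 × 1.9% × 202/365 = €494.2082
2015-07-22 to 2015-12-31: 163 days at 2.9% → €47,000 × 2.9% × 163/365 = €608.6822
Total = €1,102.8904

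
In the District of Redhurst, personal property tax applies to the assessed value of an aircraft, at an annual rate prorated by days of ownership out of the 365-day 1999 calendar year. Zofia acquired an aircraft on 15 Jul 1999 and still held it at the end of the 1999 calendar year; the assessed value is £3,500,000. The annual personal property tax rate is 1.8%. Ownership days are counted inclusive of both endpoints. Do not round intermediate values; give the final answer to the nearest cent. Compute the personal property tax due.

£29,342.47

Days held (15 Jul – 31 Dec 1999): 170 out of 365
Tax = £3,500,000 × 1.8% × 170/365 = £29,342.4658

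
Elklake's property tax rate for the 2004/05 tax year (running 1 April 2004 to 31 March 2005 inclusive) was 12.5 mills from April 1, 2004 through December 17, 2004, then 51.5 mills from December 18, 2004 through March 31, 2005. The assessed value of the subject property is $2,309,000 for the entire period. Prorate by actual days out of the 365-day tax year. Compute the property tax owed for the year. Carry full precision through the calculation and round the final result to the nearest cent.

$54,520.87

April 1 – December 17, 2004: 261 days at 12.5 mills → $2,309,000 × 1.25% × 261/365 = $20,638.6644
December 18, 2004 – March 31, 2005: 104 days at 51.5 mills → $2,309,000 × 5.15% × 104/365 = $33,882.2027
Total = $54,520.8671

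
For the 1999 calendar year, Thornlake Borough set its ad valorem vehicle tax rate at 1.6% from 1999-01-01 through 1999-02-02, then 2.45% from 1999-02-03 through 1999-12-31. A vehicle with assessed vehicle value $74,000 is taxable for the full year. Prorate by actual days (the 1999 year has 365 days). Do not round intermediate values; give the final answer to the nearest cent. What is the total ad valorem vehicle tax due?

$1,756.13

1999-01-01 to 1999-02-02: 33 days at 1.6% → $74,000 × 1.6% × 33/365 = $107.0466
1999-02-03 to 1999-12-31: 332 days at 2.45% → $74,000 × 2.45% × 332/365 = $1,649.0849
Total = $1,756.1315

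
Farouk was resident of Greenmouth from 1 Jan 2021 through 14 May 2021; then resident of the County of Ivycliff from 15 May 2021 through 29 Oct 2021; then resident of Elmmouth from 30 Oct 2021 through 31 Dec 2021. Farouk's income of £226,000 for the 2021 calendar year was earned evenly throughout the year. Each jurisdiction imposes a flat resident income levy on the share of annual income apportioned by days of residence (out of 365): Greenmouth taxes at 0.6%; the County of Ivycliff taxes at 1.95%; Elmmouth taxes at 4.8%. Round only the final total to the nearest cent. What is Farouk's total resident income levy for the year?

Greenmouth, 1 Jan – 14 May 2021: 134 days → £226,000 × 0.6% × 134/365 = £497.8192
The County of Ivycliff, 15 May – 29 Oct 2021: 168 days → £226,000 × 1.95% × 168/365 = £2,028.4274
Elmmouth, 30 Oct – 31 Dec 2021: 63 days → £226,000 × 4.8% × 63/365 = £1,872.3945
Total = £4,398.6411

£4,398.64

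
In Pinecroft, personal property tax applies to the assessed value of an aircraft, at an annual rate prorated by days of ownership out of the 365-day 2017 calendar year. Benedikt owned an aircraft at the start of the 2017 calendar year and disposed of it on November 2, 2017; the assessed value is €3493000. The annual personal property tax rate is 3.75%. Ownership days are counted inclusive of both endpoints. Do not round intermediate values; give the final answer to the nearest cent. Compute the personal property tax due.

€109814.18

Days held (January 1 – November 2, 2017): 306 out of 365
Tax = €3493000 × 3.75% × 306/365 = €109814.1781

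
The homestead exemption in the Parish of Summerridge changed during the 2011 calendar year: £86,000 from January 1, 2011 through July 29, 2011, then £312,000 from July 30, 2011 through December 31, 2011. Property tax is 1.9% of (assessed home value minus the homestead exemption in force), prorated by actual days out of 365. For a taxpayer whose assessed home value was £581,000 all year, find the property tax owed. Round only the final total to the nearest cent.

£7,581.52

January 1 – July 29, 2011: 210 days, exemption £86,000 → (£581,000 − £86,000) × 1.9% × 210/365 = £5,411.0959
July 30 – December 31, 2011: 155 days, exemption £312,000 → (£581,000 − £312,000) × 1.9% × 155/365 = £2,170.4247
Total = £7,581.5205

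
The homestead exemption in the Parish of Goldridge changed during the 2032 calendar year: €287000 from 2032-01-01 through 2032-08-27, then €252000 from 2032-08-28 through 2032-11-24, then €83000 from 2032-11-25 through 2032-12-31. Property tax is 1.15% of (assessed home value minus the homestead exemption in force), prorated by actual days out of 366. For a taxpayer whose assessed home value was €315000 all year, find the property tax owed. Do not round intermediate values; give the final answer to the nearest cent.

2032-01-01 to 2032-08-27: 240 days, exemption €287000 → (€315000 − €287000) × 1.15% × 240/366 = €211.1475
2032-08-28 to 2032-11-24: 89 days, exemption €252000 → (€315000 − €252000) × 1.15% × 89/366 = €176.1762
2032-11-25 to 2032-12-31: 37 days, exemption €83000 → (€315000 − €83000) × 1.15% × 37/366 = €269.7158
Total = €657.0396

€657.04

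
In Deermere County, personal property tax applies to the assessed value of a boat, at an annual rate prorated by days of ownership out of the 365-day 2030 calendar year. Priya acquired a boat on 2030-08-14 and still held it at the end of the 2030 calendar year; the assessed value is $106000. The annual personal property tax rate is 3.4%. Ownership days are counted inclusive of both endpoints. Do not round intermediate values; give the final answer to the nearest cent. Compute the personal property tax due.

Days held (2030-08-14 to 2030-12-31): 140 out of 365
Tax = $106000 × 3.4% × 140/365 = $1382.3562

$1382.36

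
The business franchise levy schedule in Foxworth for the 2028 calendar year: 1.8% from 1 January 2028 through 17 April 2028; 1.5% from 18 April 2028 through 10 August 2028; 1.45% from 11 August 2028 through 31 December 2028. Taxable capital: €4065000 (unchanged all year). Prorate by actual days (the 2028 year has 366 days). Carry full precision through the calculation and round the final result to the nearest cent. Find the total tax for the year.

1 January – 17 April 2028: 108 days at 1.8% → €4065000 × 1.8% × 108/366 = €21591.1475
18 April – 10 August 2028: 115 days at 1.5% → €4065000 × 1.5% × 115/366 = €19158.8115
11 August – 31 December 2028: 143 days at 1.45% → €4065000 × 1.45% × 143/366 = €23029.4467
Total = €63779.4057

€63779.41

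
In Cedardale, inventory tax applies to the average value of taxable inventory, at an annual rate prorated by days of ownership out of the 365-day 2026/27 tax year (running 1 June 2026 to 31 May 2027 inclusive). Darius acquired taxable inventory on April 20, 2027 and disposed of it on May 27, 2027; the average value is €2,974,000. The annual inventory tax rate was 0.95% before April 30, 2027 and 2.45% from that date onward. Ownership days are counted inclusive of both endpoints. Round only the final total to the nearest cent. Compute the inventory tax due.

April 20 – April 29, 2027: 10 days at 0.95% → €2,974,000 × 0.95% × 10/365 = €774.0548
April 30 – May 27, 2027: 28 days at 2.45% → €2,974,000 × 2.45% × 28/365 = €5,589.4904
Total = €6,363.5452

€6,363.55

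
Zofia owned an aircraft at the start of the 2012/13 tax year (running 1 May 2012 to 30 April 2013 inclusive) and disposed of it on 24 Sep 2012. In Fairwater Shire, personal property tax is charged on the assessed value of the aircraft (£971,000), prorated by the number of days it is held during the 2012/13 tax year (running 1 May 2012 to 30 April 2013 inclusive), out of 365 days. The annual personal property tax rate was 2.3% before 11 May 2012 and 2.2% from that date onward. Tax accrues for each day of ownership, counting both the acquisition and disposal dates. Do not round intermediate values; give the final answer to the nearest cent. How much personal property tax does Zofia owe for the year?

1 May – 10 May 2012: 10 days at 2.3% → £971,000 × 2.3% × 10/365 = £611.8630
11 May – 24 Sep 2012: 137 days at 2.2% → £971,000 × 2.2% × 137/365 = £8,018.0658
Total = £8,629.9288

£8,629.93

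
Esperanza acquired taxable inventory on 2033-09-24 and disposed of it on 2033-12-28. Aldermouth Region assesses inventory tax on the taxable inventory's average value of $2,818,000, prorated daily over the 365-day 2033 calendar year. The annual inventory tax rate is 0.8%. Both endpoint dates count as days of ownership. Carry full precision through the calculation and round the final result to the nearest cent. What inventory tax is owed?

$5,929.38

Days held (2033-09-24 to 2033-12-28): 96 out of 365
Tax = $2,818,000 × 0.8% × 96/365 = $5,929.3808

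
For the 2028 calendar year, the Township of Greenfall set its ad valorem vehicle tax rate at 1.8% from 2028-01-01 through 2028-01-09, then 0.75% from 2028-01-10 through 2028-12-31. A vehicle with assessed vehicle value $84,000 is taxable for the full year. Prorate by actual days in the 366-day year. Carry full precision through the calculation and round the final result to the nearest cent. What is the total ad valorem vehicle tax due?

2028-01-01 to 2028-01-09: 9 days at 1.8% → $84,000 × 1.8% × 9/366 = $37.1803
2028-01-10 to 2028-12-31: 357 days at 0.75% → $84,000 × 0.75% × 357/366 = $614.5082
Total = $651.6885

$651.69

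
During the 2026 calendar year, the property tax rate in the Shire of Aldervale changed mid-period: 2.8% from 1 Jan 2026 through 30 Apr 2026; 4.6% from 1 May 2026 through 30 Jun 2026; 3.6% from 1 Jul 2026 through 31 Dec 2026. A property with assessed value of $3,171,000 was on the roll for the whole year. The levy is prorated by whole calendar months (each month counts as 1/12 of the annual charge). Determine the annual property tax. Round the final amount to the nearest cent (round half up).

$110,985.00

1 Jan – 30 Apr 2026: 4 months at 2.8% → $3,171,000 × 2.8% × 4/12 = $29,596.0000
1 May – 30 Jun 2026: 2 months at 4.6% → $3,171,000 × 4.6% × 2/12 = $24,311.0000
1 Jul – 31 Dec 2026: 6 months at 3.6% → $3,171,000 × 3.6% × 6/12 = $57,078.0000
Total = $110,985.0000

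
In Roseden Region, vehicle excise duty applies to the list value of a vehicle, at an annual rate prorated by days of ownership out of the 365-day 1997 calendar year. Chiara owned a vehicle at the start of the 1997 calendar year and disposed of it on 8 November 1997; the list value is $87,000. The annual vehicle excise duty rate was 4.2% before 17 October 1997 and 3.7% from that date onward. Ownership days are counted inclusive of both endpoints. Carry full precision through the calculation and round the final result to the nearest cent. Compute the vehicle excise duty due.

1 January – 16 October 1997: 289 days at 4.2% → $87,000 × 4.2% × 289/365 = $2,893.1671
17 October – 8 November 1997: 23 days at 3.7% → $87,000 × 3.7% × 23/365 = $202.8411
Total = $3,096.0082

$3,096.01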